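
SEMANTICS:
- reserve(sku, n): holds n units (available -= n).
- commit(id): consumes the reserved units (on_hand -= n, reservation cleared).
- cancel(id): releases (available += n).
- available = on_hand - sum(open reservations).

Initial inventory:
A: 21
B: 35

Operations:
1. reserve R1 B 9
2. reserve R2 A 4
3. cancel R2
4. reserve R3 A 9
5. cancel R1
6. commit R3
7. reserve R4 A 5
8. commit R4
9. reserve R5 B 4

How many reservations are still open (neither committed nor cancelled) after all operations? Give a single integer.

Step 1: reserve R1 B 9 -> on_hand[A=21 B=35] avail[A=21 B=26] open={R1}
Step 2: reserve R2 A 4 -> on_hand[A=21 B=35] avail[A=17 B=26] open={R1,R2}
Step 3: cancel R2 -> on_hand[A=21 B=35] avail[A=21 B=26] open={R1}
Step 4: reserve R3 A 9 -> on_hand[A=21 B=35] avail[A=12 B=26] open={R1,R3}
Step 5: cancel R1 -> on_hand[A=21 B=35] avail[A=12 B=35] open={R3}
Step 6: commit R3 -> on_hand[A=12 B=35] avail[A=12 B=35] open={}
Step 7: reserve R4 A 5 -> on_hand[A=12 B=35] avail[A=7 B=35] open={R4}
Step 8: commit R4 -> on_hand[A=7 B=35] avail[A=7 B=35] open={}
Step 9: reserve R5 B 4 -> on_hand[A=7 B=35] avail[A=7 B=31] open={R5}
Open reservations: ['R5'] -> 1

Answer: 1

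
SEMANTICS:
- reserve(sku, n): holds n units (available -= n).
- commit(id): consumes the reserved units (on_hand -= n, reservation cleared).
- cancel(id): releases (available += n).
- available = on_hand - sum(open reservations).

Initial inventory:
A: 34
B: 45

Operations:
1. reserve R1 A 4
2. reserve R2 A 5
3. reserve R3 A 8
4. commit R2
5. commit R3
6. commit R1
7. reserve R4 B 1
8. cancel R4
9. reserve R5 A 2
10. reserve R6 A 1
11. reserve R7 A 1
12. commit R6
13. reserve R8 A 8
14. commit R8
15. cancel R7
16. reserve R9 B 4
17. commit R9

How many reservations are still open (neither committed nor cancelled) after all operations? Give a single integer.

Answer: 1

Derivation:
Step 1: reserve R1 A 4 -> on_hand[A=34 B=45] avail[A=30 B=45] open={R1}
Step 2: reserve R2 A 5 -> on_hand[A=34 B=45] avail[A=25 B=45] open={R1,R2}
Step 3: reserve R3 A 8 -> on_hand[A=34 B=45] avail[A=17 B=45] open={R1,R2,R3}
Step 4: commit R2 -> on_hand[A=29 B=45] avail[A=17 B=45] open={R1,R3}
Step 5: commit R3 -> on_hand[A=21 B=45] avail[A=17 B=45] open={R1}
Step 6: commit R1 -> on_hand[A=17 B=45] avail[A=17 B=45] open={}
Step 7: reserve R4 B 1 -> on_hand[A=17 B=45] avail[A=17 B=44] open={R4}
Step 8: cancel R4 -> on_hand[A=17 B=45] avail[A=17 B=45] open={}
Step 9: reserve R5 A 2 -> on_hand[A=17 B=45] avail[A=15 B=45] open={R5}
Step 10: reserve R6 A 1 -> on_hand[A=17 B=45] avail[A=14 B=45] open={R5,R6}
Step 11: reserve R7 A 1 -> on_hand[A=17 B=45] avail[A=13 B=45] open={R5,R6,R7}
Step 12: commit R6 -> on_hand[A=16 B=45] avail[A=13 B=45] open={R5,R7}
Step 13: reserve R8 A 8 -> on_hand[A=16 B=45] avail[A=5 B=45] open={R5,R7,R8}
Step 14: commit R8 -> on_hand[A=8 B=45] avail[A=5 B=45] open={R5,R7}
Step 15: cancel R7 -> on_hand[A=8 B=45] avail[A=6 B=45] open={R5}
Step 16: reserve R9 B 4 -> on_hand[A=8 B=45] avail[A=6 B=41] open={R5,R9}
Step 17: commit R9 -> on_hand[A=8 B=41] avail[A=6 B=41] open={R5}
Open reservations: ['R5'] -> 1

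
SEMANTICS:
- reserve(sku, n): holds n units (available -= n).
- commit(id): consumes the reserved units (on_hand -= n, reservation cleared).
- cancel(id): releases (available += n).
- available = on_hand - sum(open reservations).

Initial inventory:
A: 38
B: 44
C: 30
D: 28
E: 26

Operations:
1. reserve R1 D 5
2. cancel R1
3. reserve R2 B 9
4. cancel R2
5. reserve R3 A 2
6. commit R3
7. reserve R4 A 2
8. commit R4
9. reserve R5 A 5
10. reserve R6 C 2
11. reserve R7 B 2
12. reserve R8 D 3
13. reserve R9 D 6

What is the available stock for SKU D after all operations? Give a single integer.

Step 1: reserve R1 D 5 -> on_hand[A=38 B=44 C=30 D=28 E=26] avail[A=38 B=44 C=30 D=23 E=26] open={R1}
Step 2: cancel R1 -> on_hand[A=38 B=44 C=30 D=28 E=26] avail[A=38 B=44 C=30 D=28 E=26] open={}
Step 3: reserve R2 B 9 -> on_hand[A=38 B=44 C=30 D=28 E=26] avail[A=38 B=35 C=30 D=28 E=26] open={R2}
Step 4: cancel R2 -> on_hand[A=38 B=44 C=30 D=28 E=26] avail[A=38 B=44 C=30 D=28 E=26] open={}
Step 5: reserve R3 A 2 -> on_hand[A=38 B=44 C=30 D=28 E=26] avail[A=36 B=44 C=30 D=28 E=26] open={R3}
Step 6: commit R3 -> on_hand[A=36 B=44 C=30 D=28 E=26] avail[A=36 B=44 C=30 D=28 E=26] open={}
Step 7: reserve R4 A 2 -> on_hand[A=36 B=44 C=30 D=28 E=26] avail[A=34 B=44 C=30 D=28 E=26] open={R4}
Step 8: commit R4 -> on_hand[A=34 B=44 C=30 D=28 E=26] avail[A=34 B=44 C=30 D=28 E=26] open={}
Step 9: reserve R5 A 5 -> on_hand[A=34 B=44 C=30 D=28 E=26] avail[A=29 B=44 C=30 D=28 E=26] open={R5}
Step 10: reserve R6 C 2 -> on_hand[A=34 B=44 C=30 D=28 E=26] avail[A=29 B=44 C=28 D=28 E=26] open={R5,R6}
Step 11: reserve R7 B 2 -> on_hand[A=34 B=44 C=30 D=28 E=26] avail[A=29 B=42 C=28 D=28 E=26] open={R5,R6,R7}
Step 12: reserve R8 D 3 -> on_hand[A=34 B=44 C=30 D=28 E=26] avail[A=29 B=42 C=28 D=25 E=26] open={R5,R6,R7,R8}
Step 13: reserve R9 D 6 -> on_hand[A=34 B=44 C=30 D=28 E=26] avail[A=29 B=42 C=28 D=19 E=26] open={R5,R6,R7,R8,R9}
Final available[D] = 19

Answer: 19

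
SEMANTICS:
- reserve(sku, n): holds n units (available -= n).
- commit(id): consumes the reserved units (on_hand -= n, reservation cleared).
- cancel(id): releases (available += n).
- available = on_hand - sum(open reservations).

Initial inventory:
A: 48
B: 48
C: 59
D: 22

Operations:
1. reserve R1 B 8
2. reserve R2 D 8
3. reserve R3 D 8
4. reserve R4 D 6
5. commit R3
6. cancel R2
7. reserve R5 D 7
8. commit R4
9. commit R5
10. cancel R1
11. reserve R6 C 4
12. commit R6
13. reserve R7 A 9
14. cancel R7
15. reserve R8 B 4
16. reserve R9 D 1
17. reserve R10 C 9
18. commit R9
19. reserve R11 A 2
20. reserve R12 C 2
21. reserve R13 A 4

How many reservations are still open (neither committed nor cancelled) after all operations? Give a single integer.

Answer: 5

Derivation:
Step 1: reserve R1 B 8 -> on_hand[A=48 B=48 C=59 D=22] avail[A=48 B=40 C=59 D=22] open={R1}
Step 2: reserve R2 D 8 -> on_hand[A=48 B=48 C=59 D=22] avail[A=48 B=40 C=59 D=14] open={R1,R2}
Step 3: reserve R3 D 8 -> on_hand[A=48 B=48 C=59 D=22] avail[A=48 B=40 C=59 D=6] open={R1,R2,R3}
Step 4: reserve R4 D 6 -> on_hand[A=48 B=48 C=59 D=22] avail[A=48 B=40 C=59 D=0] open={R1,R2,R3,R4}
Step 5: commit R3 -> on_hand[A=48 B=48 C=59 D=14] avail[A=48 B=40 C=59 D=0] open={R1,R2,R4}
Step 6: cancel R2 -> on_hand[A=48 B=48 C=59 D=14] avail[A=48 B=40 C=59 D=8] open={R1,R4}
Step 7: reserve R5 D 7 -> on_hand[A=48 B=48 C=59 D=14] avail[A=48 B=40 C=59 D=1] open={R1,R4,R5}
Step 8: commit R4 -> on_hand[A=48 B=48 C=59 D=8] avail[A=48 B=40 C=59 D=1] open={R1,R5}
Step 9: commit R5 -> on_hand[A=48 B=48 C=59 D=1] avail[A=48 B=40 C=59 D=1] open={R1}
Step 10: cancel R1 -> on_hand[A=48 B=48 C=59 D=1] avail[A=48 B=48 C=59 D=1] open={}
Step 11: reserve R6 C 4 -> on_hand[A=48 B=48 C=59 D=1] avail[A=48 B=48 C=55 D=1] open={R6}
Step 12: commit R6 -> on_hand[A=48 B=48 C=55 D=1] avail[A=48 B=48 C=55 D=1] open={}
Step 13: reserve R7 A 9 -> on_hand[A=48 B=48 C=55 D=1] avail[A=39 B=48 C=55 D=1] open={R7}
Step 14: cancel R7 -> on_hand[A=48 B=48 C=55 D=1] avail[A=48 B=48 C=55 D=1] open={}
Step 15: reserve R8 B 4 -> on_hand[A=48 B=48 C=55 D=1] avail[A=48 B=44 C=55 D=1] open={R8}
Step 16: reserve R9 D 1 -> on_hand[A=48 B=48 C=55 D=1] avail[A=48 B=44 C=55 D=0] open={R8,R9}
Step 17: reserve R10 C 9 -> on_hand[A=48 B=48 C=55 D=1] avail[A=48 B=44 C=46 D=0] open={R10,R8,R9}
Step 18: commit R9 -> on_hand[A=48 B=48 C=55 D=0] avail[A=48 B=44 C=46 D=0] open={R10,R8}
Step 19: reserve R11 A 2 -> on_hand[A=48 B=48 C=55 D=0] avail[A=46 B=44 C=46 D=0] open={R10,R11,R8}
Step 20: reserve R12 C 2 -> on_hand[A=48 B=48 C=55 D=0] avail[A=46 B=44 C=44 D=0] open={R10,R11,R12,R8}
Step 21: reserve R13 A 4 -> on_hand[A=48 B=48 C=55 D=0] avail[A=42 B=44 C=44 D=0] open={R10,R11,R12,R13,R8}
Open reservations: ['R10', 'R11', 'R12', 'R13', 'R8'] -> 5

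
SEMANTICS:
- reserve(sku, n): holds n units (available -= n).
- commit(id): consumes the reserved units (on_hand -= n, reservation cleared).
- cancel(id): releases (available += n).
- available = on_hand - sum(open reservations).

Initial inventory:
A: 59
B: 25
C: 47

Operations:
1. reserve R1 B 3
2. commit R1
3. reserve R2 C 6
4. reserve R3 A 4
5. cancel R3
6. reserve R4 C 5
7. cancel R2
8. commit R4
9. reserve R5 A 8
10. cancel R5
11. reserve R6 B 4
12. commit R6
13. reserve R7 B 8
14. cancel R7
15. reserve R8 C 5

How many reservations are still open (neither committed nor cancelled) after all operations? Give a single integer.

Step 1: reserve R1 B 3 -> on_hand[A=59 B=25 C=47] avail[A=59 B=22 C=47] open={R1}
Step 2: commit R1 -> on_hand[A=59 B=22 C=47] avail[A=59 B=22 C=47] open={}
Step 3: reserve R2 C 6 -> on_hand[A=59 B=22 C=47] avail[A=59 B=22 C=41] open={R2}
Step 4: reserve R3 A 4 -> on_hand[A=59 B=22 C=47] avail[A=55 B=22 C=41] open={R2,R3}
Step 5: cancel R3 -> on_hand[A=59 B=22 C=47] avail[A=59 B=22 C=41] open={R2}
Step 6: reserve R4 C 5 -> on_hand[A=59 B=22 C=47] avail[A=59 B=22 C=36] open={R2,R4}
Step 7: cancel R2 -> on_hand[A=59 B=22 C=47] avail[A=59 B=22 C=42] open={R4}
Step 8: commit R4 -> on_hand[A=59 B=22 C=42] avail[A=59 B=22 C=42] open={}
Step 9: reserve R5 A 8 -> on_hand[A=59 B=22 C=42] avail[A=51 B=22 C=42] open={R5}
Step 10: cancel R5 -> on_hand[A=59 B=22 C=42] avail[A=59 B=22 C=42] open={}
Step 11: reserve R6 B 4 -> on_hand[A=59 B=22 C=42] avail[A=59 B=18 C=42] open={R6}
Step 12: commit R6 -> on_hand[A=59 B=18 C=42] avail[A=59 B=18 C=42] open={}
Step 13: reserve R7 B 8 -> on_hand[A=59 B=18 C=42] avail[A=59 B=10 C=42] open={R7}
Step 14: cancel R7 -> on_hand[A=59 B=18 C=42] avail[A=59 B=18 C=42] open={}
Step 15: reserve R8 C 5 -> on_hand[A=59 B=18 C=42] avail[A=59 B=18 C=37] open={R8}
Open reservations: ['R8'] -> 1

Answer: 1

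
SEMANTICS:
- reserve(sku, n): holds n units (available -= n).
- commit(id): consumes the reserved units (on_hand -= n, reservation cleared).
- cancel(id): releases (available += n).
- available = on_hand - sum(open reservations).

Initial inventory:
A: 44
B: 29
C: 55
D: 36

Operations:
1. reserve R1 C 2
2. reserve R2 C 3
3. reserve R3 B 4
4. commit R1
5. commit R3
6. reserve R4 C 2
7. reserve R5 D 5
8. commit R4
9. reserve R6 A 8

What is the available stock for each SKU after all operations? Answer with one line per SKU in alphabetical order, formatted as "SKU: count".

Answer: A: 36
B: 25
C: 48
D: 31

Derivation:
Step 1: reserve R1 C 2 -> on_hand[A=44 B=29 C=55 D=36] avail[A=44 B=29 C=53 D=36] open={R1}
Step 2: reserve R2 C 3 -> on_hand[A=44 B=29 C=55 D=36] avail[A=44 B=29 C=50 D=36] open={R1,R2}
Step 3: reserve R3 B 4 -> on_hand[A=44 B=29 C=55 D=36] avail[A=44 B=25 C=50 D=36] open={R1,R2,R3}
Step 4: commit R1 -> on_hand[A=44 B=29 C=53 D=36] avail[A=44 B=25 C=50 D=36] open={R2,R3}
Step 5: commit R3 -> on_hand[A=44 B=25 C=53 D=36] avail[A=44 B=25 C=50 D=36] open={R2}
Step 6: reserve R4 C 2 -> on_hand[A=44 B=25 C=53 D=36] avail[A=44 B=25 C=48 D=36] open={R2,R4}
Step 7: reserve R5 D 5 -> on_hand[A=44 B=25 C=53 D=36] avail[A=44 B=25 C=48 D=31] open={R2,R4,R5}
Step 8: commit R4 -> on_hand[A=44 B=25 C=51 D=36] avail[A=44 B=25 C=48 D=31] open={R2,R5}
Step 9: reserve R6 A 8 -> on_hand[A=44 B=25 C=51 D=36] avail[A=36 B=25 C=48 D=31] open={R2,R5,R6}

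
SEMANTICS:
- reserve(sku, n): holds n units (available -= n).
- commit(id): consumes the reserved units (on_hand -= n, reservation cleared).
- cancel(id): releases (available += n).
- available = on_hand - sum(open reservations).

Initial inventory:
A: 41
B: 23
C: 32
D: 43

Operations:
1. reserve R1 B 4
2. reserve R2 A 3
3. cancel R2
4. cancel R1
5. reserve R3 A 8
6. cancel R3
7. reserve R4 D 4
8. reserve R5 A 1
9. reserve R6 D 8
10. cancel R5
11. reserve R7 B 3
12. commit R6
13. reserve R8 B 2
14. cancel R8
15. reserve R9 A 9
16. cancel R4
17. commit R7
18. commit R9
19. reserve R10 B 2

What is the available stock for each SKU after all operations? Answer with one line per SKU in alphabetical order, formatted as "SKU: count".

Answer: A: 32
B: 18
C: 32
D: 35

Derivation:
Step 1: reserve R1 B 4 -> on_hand[A=41 B=23 C=32 D=43] avail[A=41 B=19 C=32 D=43] open={R1}
Step 2: reserve R2 A 3 -> on_hand[A=41 B=23 C=32 D=43] avail[A=38 B=19 C=32 D=43] open={R1,R2}
Step 3: cancel R2 -> on_hand[A=41 B=23 C=32 D=43] avail[A=41 B=19 C=32 D=43] open={R1}
Step 4: cancel R1 -> on_hand[A=41 B=23 C=32 D=43] avail[A=41 B=23 C=32 D=43] open={}
Step 5: reserve R3 A 8 -> on_hand[A=41 B=23 C=32 D=43] avail[A=33 B=23 C=32 D=43] open={R3}
Step 6: cancel R3 -> on_hand[A=41 B=23 C=32 D=43] avail[A=41 B=23 C=32 D=43] open={}
Step 7: reserve R4 D 4 -> on_hand[A=41 B=23 C=32 D=43] avail[A=41 B=23 C=32 D=39] open={R4}
Step 8: reserve R5 A 1 -> on_hand[A=41 B=23 C=32 D=43] avail[A=40 B=23 C=32 D=39] open={R4,R5}
Step 9: reserve R6 D 8 -> on_hand[A=41 B=23 C=32 D=43] avail[A=40 B=23 C=32 D=31] open={R4,R5,R6}
Step 10: cancel R5 -> on_hand[A=41 B=23 C=32 D=43] avail[A=41 B=23 C=32 D=31] open={R4,R6}
Step 11: reserve R7 B 3 -> on_hand[A=41 B=23 C=32 D=43] avail[A=41 B=20 C=32 D=31] open={R4,R6,R7}
Step 12: commit R6 -> on_hand[A=41 B=23 C=32 D=35] avail[A=41 B=20 C=32 D=31] open={R4,R7}
Step 13: reserve R8 B 2 -> on_hand[A=41 B=23 C=32 D=35] avail[A=41 B=18 C=32 D=31] open={R4,R7,R8}
Step 14: cancel R8 -> on_hand[A=41 B=23 C=32 D=35] avail[A=41 B=20 C=32 D=31] open={R4,R7}
Step 15: reserve R9 A 9 -> on_hand[A=41 B=23 C=32 D=35] avail[A=32 B=20 C=32 D=31] open={R4,R7,R9}
Step 16: cancel R4 -> on_hand[A=41 B=23 C=32 D=35] avail[A=32 B=20 C=32 D=35] open={R7,R9}
Step 17: commit R7 -> on_hand[A=41 B=20 C=32 D=35] avail[A=32 B=20 C=32 D=35] open={R9}
Step 18: commit R9 -> on_hand[A=32 B=20 C=32 D=35] avail[A=32 B=20 C=32 D=35] open={}
Step 19: reserve R10 B 2 -> on_hand[A=32 B=20 C=32 D=35] avail[A=32 B=18 C=32 D=35] open={R10}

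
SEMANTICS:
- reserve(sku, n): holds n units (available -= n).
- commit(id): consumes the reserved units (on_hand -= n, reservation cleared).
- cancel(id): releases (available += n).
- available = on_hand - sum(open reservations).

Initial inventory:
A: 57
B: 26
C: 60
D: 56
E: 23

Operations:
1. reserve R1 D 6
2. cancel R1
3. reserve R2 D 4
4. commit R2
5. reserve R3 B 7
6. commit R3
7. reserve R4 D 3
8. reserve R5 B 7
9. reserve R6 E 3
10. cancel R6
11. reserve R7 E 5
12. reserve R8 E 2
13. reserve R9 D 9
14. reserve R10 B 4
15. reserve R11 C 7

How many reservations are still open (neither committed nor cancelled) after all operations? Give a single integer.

Answer: 7

Derivation:
Step 1: reserve R1 D 6 -> on_hand[A=57 B=26 C=60 D=56 E=23] avail[A=57 B=26 C=60 D=50 E=23] open={R1}
Step 2: cancel R1 -> on_hand[A=57 B=26 C=60 D=56 E=23] avail[A=57 B=26 C=60 D=56 E=23] open={}
Step 3: reserve R2 D 4 -> on_hand[A=57 B=26 C=60 D=56 E=23] avail[A=57 B=26 C=60 D=52 E=23] open={R2}
Step 4: commit R2 -> on_hand[A=57 B=26 C=60 D=52 E=23] avail[A=57 B=26 C=60 D=52 E=23] open={}
Step 5: reserve R3 B 7 -> on_hand[A=57 B=26 C=60 D=52 E=23] avail[A=57 B=19 C=60 D=52 E=23] open={R3}
Step 6: commit R3 -> on_hand[A=57 B=19 C=60 D=52 E=23] avail[A=57 B=19 C=60 D=52 E=23] open={}
Step 7: reserve R4 D 3 -> on_hand[A=57 B=19 C=60 D=52 E=23] avail[A=57 B=19 C=60 D=49 E=23] open={R4}
Step 8: reserve R5 B 7 -> on_hand[A=57 B=19 C=60 D=52 E=23] avail[A=57 B=12 C=60 D=49 E=23] open={R4,R5}
Step 9: reserve R6 E 3 -> on_hand[A=57 B=19 C=60 D=52 E=23] avail[A=57 B=12 C=60 D=49 E=20] open={R4,R5,R6}
Step 10: cancel R6 -> on_hand[A=57 B=19 C=60 D=52 E=23] avail[A=57 B=12 C=60 D=49 E=23] open={R4,R5}
Step 11: reserve R7 E 5 -> on_hand[A=57 B=19 C=60 D=52 E=23] avail[A=57 B=12 C=60 D=49 E=18] open={R4,R5,R7}
Step 12: reserve R8 E 2 -> on_hand[A=57 B=19 C=60 D=52 E=23] avail[A=57 B=12 C=60 D=49 E=16] open={R4,R5,R7,R8}
Step 13: reserve R9 D 9 -> on_hand[A=57 B=19 C=60 D=52 E=23] avail[A=57 B=12 C=60 D=40 E=16] open={R4,R5,R7,R8,R9}
Step 14: reserve R10 B 4 -> on_hand[A=57 B=19 C=60 D=52 E=23] avail[A=57 B=8 C=60 D=40 E=16] open={R10,R4,R5,R7,R8,R9}
Step 15: reserve R11 C 7 -> on_hand[A=57 B=19 C=60 D=52 E=23] avail[A=57 B=8 C=53 D=40 E=16] open={R10,R11,R4,R5,R7,R8,R9}
Open reservations: ['R10', 'R11', 'R4', 'R5', 'R7', 'R8', 'R9'] -> 7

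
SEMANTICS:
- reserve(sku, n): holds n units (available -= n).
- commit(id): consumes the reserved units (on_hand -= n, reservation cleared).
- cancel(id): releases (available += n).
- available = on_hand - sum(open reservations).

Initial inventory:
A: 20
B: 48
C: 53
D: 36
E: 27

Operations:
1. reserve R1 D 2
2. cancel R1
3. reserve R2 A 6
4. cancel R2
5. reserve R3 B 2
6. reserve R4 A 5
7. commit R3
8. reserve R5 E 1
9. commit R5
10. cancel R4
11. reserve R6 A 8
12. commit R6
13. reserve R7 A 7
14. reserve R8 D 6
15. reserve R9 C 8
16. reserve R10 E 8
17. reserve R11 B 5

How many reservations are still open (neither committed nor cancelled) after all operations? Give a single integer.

Answer: 5

Derivation:
Step 1: reserve R1 D 2 -> on_hand[A=20 B=48 C=53 D=36 E=27] avail[A=20 B=48 C=53 D=34 E=27] open={R1}
Step 2: cancel R1 -> on_hand[A=20 B=48 C=53 D=36 E=27] avail[A=20 B=48 C=53 D=36 E=27] open={}
Step 3: reserve R2 A 6 -> on_hand[A=20 B=48 C=53 D=36 E=27] avail[A=14 B=48 C=53 D=36 E=27] open={R2}
Step 4: cancel R2 -> on_hand[A=20 B=48 C=53 D=36 E=27] avail[A=20 B=48 C=53 D=36 E=27] open={}
Step 5: reserve R3 B 2 -> on_hand[A=20 B=48 C=53 D=36 E=27] avail[A=20 B=46 C=53 D=36 E=27] open={R3}
Step 6: reserve R4 A 5 -> on_hand[A=20 B=48 C=53 D=36 E=27] avail[A=15 B=46 C=53 D=36 E=27] open={R3,R4}
Step 7: commit R3 -> on_hand[A=20 B=46 C=53 D=36 E=27] avail[A=15 B=46 C=53 D=36 E=27] open={R4}
Step 8: reserve R5 E 1 -> on_hand[A=20 B=46 C=53 D=36 E=27] avail[A=15 B=46 C=53 D=36 E=26] open={R4,R5}
Step 9: commit R5 -> on_hand[A=20 B=46 C=53 D=36 E=26] avail[A=15 B=46 C=53 D=36 E=26] open={R4}
Step 10: cancel R4 -> on_hand[A=20 B=46 C=53 D=36 E=26] avail[A=20 B=46 C=53 D=36 E=26] open={}
Step 11: reserve R6 A 8 -> on_hand[A=20 B=46 C=53 D=36 E=26] avail[A=12 B=46 C=53 D=36 E=26] open={R6}
Step 12: commit R6 -> on_hand[A=12 B=46 C=53 D=36 E=26] avail[A=12 B=46 C=53 D=36 E=26] open={}
Step 13: reserve R7 A 7 -> on_hand[A=12 B=46 C=53 D=36 E=26] avail[A=5 B=46 C=53 D=36 E=26] open={R7}
Step 14: reserve R8 D 6 -> on_hand[A=12 B=46 C=53 D=36 E=26] avail[A=5 B=46 C=53 D=30 E=26] open={R7,R8}
Step 15: reserve R9 C 8 -> on_hand[A=12 B=46 C=53 D=36 E=26] avail[A=5 B=46 C=45 D=30 E=26] open={R7,R8,R9}
Step 16: reserve R10 E 8 -> on_hand[A=12 B=46 C=53 D=36 E=26] avail[A=5 B=46 C=45 D=30 E=18] open={R10,R7,R8,R9}
Step 17: reserve R11 B 5 -> on_hand[A=12 B=46 C=53 D=36 E=26] avail[A=5 B=41 C=45 D=30 E=18] open={R10,R11,R7,R8,R9}
Open reservations: ['R10', 'R11', 'R7', 'R8', 'R9'] -> 5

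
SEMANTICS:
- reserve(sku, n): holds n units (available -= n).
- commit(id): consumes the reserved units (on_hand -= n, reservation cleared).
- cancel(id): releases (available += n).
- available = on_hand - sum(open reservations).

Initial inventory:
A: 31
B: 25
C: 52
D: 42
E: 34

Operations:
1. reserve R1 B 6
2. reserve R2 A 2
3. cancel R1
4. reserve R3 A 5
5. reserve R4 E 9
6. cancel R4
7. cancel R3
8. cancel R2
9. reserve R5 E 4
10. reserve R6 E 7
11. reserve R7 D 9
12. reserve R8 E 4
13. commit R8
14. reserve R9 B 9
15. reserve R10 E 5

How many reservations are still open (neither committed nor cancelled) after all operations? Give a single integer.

Answer: 5

Derivation:
Step 1: reserve R1 B 6 -> on_hand[A=31 B=25 C=52 D=42 E=34] avail[A=31 B=19 C=52 D=42 E=34] open={R1}
Step 2: reserve R2 A 2 -> on_hand[A=31 B=25 C=52 D=42 E=34] avail[A=29 B=19 C=52 D=42 E=34] open={R1,R2}
Step 3: cancel R1 -> on_hand[A=31 B=25 C=52 D=42 E=34] avail[A=29 B=25 C=52 D=42 E=34] open={R2}
Step 4: reserve R3 A 5 -> on_hand[A=31 B=25 C=52 D=42 E=34] avail[A=24 B=25 C=52 D=42 E=34] open={R2,R3}
Step 5: reserve R4 E 9 -> on_hand[A=31 B=25 C=52 D=42 E=34] avail[A=24 B=25 C=52 D=42 E=25] open={R2,R3,R4}
Step 6: cancel R4 -> on_hand[A=31 B=25 C=52 D=42 E=34] avail[A=24 B=25 C=52 D=42 E=34] open={R2,R3}
Step 7: cancel R3 -> on_hand[A=31 B=25 C=52 D=42 E=34] avail[A=29 B=25 C=52 D=42 E=34] open={R2}
Step 8: cancel R2 -> on_hand[A=31 B=25 C=52 D=42 E=34] avail[A=31 B=25 C=52 D=42 E=34] open={}
Step 9: reserve R5 E 4 -> on_hand[A=31 B=25 C=52 D=42 E=34] avail[A=31 B=25 C=52 D=42 E=30] open={R5}
Step 10: reserve R6 E 7 -> on_hand[A=31 B=25 C=52 D=42 E=34] avail[A=31 B=25 C=52 D=42 E=23] open={R5,R6}
Step 11: reserve R7 D 9 -> on_hand[A=31 B=25 C=52 D=42 E=34] avail[A=31 B=25 C=52 D=33 E=23] open={R5,R6,R7}
Step 12: reserve R8 E 4 -> on_hand[A=31 B=25 C=52 D=42 E=34] avail[A=31 B=25 C=52 D=33 E=19] open={R5,R6,R7,R8}
Step 13: commit R8 -> on_hand[A=31 B=25 C=52 D=42 E=30] avail[A=31 B=25 C=52 D=33 E=19] open={R5,R6,R7}
Step 14: reserve R9 B 9 -> on_hand[A=31 B=25 C=52 D=42 E=30] avail[A=31 B=16 C=52 D=33 E=19] open={R5,R6,R7,R9}
Step 15: reserve R10 E 5 -> on_hand[A=31 B=25 C=52 D=42 E=30] avail[A=31 B=16 C=52 D=33 E=14] open={R10,R5,R6,R7,R9}
Open reservations: ['R10', 'R5', 'R6', 'R7', 'R9'] -> 5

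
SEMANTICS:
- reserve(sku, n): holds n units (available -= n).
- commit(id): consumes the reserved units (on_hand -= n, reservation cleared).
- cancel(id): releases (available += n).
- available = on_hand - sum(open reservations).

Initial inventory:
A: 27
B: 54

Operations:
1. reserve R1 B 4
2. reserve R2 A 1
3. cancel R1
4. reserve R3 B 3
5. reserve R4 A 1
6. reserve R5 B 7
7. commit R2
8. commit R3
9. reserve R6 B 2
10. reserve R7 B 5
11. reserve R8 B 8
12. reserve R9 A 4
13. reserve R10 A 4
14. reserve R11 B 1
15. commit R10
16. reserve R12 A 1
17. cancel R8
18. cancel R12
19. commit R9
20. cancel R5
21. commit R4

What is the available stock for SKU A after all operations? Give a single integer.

Step 1: reserve R1 B 4 -> on_hand[A=27 B=54] avail[A=27 B=50] open={R1}
Step 2: reserve R2 A 1 -> on_hand[A=27 B=54] avail[A=26 B=50] open={R1,R2}
Step 3: cancel R1 -> on_hand[A=27 B=54] avail[A=26 B=54] open={R2}
Step 4: reserve R3 B 3 -> on_hand[A=27 B=54] avail[A=26 B=51] open={R2,R3}
Step 5: reserve R4 A 1 -> on_hand[A=27 B=54] avail[A=25 B=51] open={R2,R3,R4}
Step 6: reserve R5 B 7 -> on_hand[A=27 B=54] avail[A=25 B=44] open={R2,R3,R4,R5}
Step 7: commit R2 -> on_hand[A=26 B=54] avail[A=25 B=44] open={R3,R4,R5}
Step 8: commit R3 -> on_hand[A=26 B=51] avail[A=25 B=44] open={R4,R5}
Step 9: reserve R6 B 2 -> on_hand[A=26 B=51] avail[A=25 B=42] open={R4,R5,R6}
Step 10: reserve R7 B 5 -> on_hand[A=26 B=51] avail[A=25 B=37] open={R4,R5,R6,R7}
Step 11: reserve R8 B 8 -> on_hand[A=26 B=51] avail[A=25 B=29] open={R4,R5,R6,R7,R8}
Step 12: reserve R9 A 4 -> on_hand[A=26 B=51] avail[A=21 B=29] open={R4,R5,R6,R7,R8,R9}
Step 13: reserve R10 A 4 -> on_hand[A=26 B=51] avail[A=17 B=29] open={R10,R4,R5,R6,R7,R8,R9}
Step 14: reserve R11 B 1 -> on_hand[A=26 B=51] avail[A=17 B=28] open={R10,R11,R4,R5,R6,R7,R8,R9}
Step 15: commit R10 -> on_hand[A=22 B=51] avail[A=17 B=28] open={R11,R4,R5,R6,R7,R8,R9}
Step 16: reserve R12 A 1 -> on_hand[A=22 B=51] avail[A=16 B=28] open={R11,R12,R4,R5,R6,R7,R8,R9}
Step 17: cancel R8 -> on_hand[A=22 B=51] avail[A=16 B=36] open={R11,R12,R4,R5,R6,R7,R9}
Step 18: cancel R12 -> on_hand[A=22 B=51] avail[A=17 B=36] open={R11,R4,R5,R6,R7,R9}
Step 19: commit R9 -> on_hand[A=18 B=51] avail[A=17 B=36] open={R11,R4,R5,R6,R7}
Step 20: cancel R5 -> on_hand[A=18 B=51] avail[A=17 B=43] open={R11,R4,R6,R7}
Step 21: commit R4 -> on_hand[A=17 B=51] avail[A=17 B=43] open={R11,R6,R7}
Final available[A] = 17

Answer: 17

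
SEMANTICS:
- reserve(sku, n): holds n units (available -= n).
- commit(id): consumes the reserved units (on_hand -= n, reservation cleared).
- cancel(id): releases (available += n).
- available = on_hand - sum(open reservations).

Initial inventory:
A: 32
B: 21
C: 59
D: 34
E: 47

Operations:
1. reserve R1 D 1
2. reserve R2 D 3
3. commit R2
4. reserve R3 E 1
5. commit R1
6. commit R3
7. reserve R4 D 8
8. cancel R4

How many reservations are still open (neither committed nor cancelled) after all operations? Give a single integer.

Step 1: reserve R1 D 1 -> on_hand[A=32 B=21 C=59 D=34 E=47] avail[A=32 B=21 C=59 D=33 E=47] open={R1}
Step 2: reserve R2 D 3 -> on_hand[A=32 B=21 C=59 D=34 E=47] avail[A=32 B=21 C=59 D=30 E=47] open={R1,R2}
Step 3: commit R2 -> on_hand[A=32 B=21 C=59 D=31 E=47] avail[A=32 B=21 C=59 D=30 E=47] open={R1}
Step 4: reserve R3 E 1 -> on_hand[A=32 B=21 C=59 D=31 E=47] avail[A=32 B=21 C=59 D=30 E=46] open={R1,R3}
Step 5: commit R1 -> on_hand[A=32 B=21 C=59 D=30 E=47] avail[A=32 B=21 C=59 D=30 E=46] open={R3}
Step 6: commit R3 -> on_hand[A=32 B=21 C=59 D=30 E=46] avail[A=32 B=21 C=59 D=30 E=46] open={}
Step 7: reserve R4 D 8 -> on_hand[A=32 B=21 C=59 D=30 E=46] avail[A=32 B=21 C=59 D=22 E=46] open={R4}
Step 8: cancel R4 -> on_hand[A=32 B=21 C=59 D=30 E=46] avail[A=32 B=21 C=59 D=30 E=46] open={}
Open reservations: [] -> 0

Answer: 0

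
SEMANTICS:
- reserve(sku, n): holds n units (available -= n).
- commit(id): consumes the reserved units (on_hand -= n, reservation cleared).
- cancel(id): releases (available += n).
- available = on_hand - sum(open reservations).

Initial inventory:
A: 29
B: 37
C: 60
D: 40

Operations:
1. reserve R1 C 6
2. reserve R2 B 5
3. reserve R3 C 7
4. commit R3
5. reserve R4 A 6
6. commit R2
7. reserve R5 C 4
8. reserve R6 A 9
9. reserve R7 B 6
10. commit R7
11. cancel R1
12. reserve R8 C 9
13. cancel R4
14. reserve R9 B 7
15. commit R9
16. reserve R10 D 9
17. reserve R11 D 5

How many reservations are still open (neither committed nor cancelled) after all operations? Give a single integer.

Step 1: reserve R1 C 6 -> on_hand[A=29 B=37 C=60 D=40] avail[A=29 B=37 C=54 D=40] open={R1}
Step 2: reserve R2 B 5 -> on_hand[A=29 B=37 C=60 D=40] avail[A=29 B=32 C=54 D=40] open={R1,R2}
Step 3: reserve R3 C 7 -> on_hand[A=29 B=37 C=60 D=40] avail[A=29 B=32 C=47 D=40] open={R1,R2,R3}
Step 4: commit R3 -> on_hand[A=29 B=37 C=53 D=40] avail[A=29 B=32 C=47 D=40] open={R1,R2}
Step 5: reserve R4 A 6 -> on_hand[A=29 B=37 C=53 D=40] avail[A=23 B=32 C=47 D=40] open={R1,R2,R4}
Step 6: commit R2 -> on_hand[A=29 B=32 C=53 D=40] avail[A=23 B=32 C=47 D=40] open={R1,R4}
Step 7: reserve R5 C 4 -> on_hand[A=29 B=32 C=53 D=40] avail[A=23 B=32 C=43 D=40] open={R1,R4,R5}
Step 8: reserve R6 A 9 -> on_hand[A=29 B=32 C=53 D=40] avail[A=14 B=32 C=43 D=40] open={R1,R4,R5,R6}
Step 9: reserve R7 B 6 -> on_hand[A=29 B=32 C=53 D=40] avail[A=14 B=26 C=43 D=40] open={R1,R4,R5,R6,R7}
Step 10: commit R7 -> on_hand[A=29 B=26 C=53 D=40] avail[A=14 B=26 C=43 D=40] open={R1,R4,R5,R6}
Step 11: cancel R1 -> on_hand[A=29 B=26 C=53 D=40] avail[A=14 B=26 C=49 D=40] open={R4,R5,R6}
Step 12: reserve R8 C 9 -> on_hand[A=29 B=26 C=53 D=40] avail[A=14 B=26 C=40 D=40] open={R4,R5,R6,R8}
Step 13: cancel R4 -> on_hand[A=29 B=26 C=53 D=40] avail[A=20 B=26 C=40 D=40] open={R5,R6,R8}
Step 14: reserve R9 B 7 -> on_hand[A=29 B=26 C=53 D=40] avail[A=20 B=19 C=40 D=40] open={R5,R6,R8,R9}
Step 15: commit R9 -> on_hand[A=29 B=19 C=53 D=40] avail[A=20 B=19 C=40 D=40] open={R5,R6,R8}
Step 16: reserve R10 D 9 -> on_hand[A=29 B=19 C=53 D=40] avail[A=20 B=19 C=40 D=31] open={R10,R5,R6,R8}
Step 17: reserve R11 D 5 -> on_hand[A=29 B=19 C=53 D=40] avail[A=20 B=19 C=40 D=26] open={R10,R11,R5,R6,R8}
Open reservations: ['R10', 'R11', 'R5', 'R6', 'R8'] -> 5

Answer: 5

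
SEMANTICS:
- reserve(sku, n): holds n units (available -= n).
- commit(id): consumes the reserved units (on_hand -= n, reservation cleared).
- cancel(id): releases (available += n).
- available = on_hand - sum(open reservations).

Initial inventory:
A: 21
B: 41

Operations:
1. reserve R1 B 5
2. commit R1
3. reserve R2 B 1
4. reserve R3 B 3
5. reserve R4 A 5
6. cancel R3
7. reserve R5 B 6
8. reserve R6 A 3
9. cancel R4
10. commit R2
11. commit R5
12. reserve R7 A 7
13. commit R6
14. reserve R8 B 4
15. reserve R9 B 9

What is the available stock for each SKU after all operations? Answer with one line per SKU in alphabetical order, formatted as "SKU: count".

Answer: A: 11
B: 16

Derivation:
Step 1: reserve R1 B 5 -> on_hand[A=21 B=41] avail[A=21 B=36] open={R1}
Step 2: commit R1 -> on_hand[A=21 B=36] avail[A=21 B=36] open={}
Step 3: reserve R2 B 1 -> on_hand[A=21 B=36] avail[A=21 B=35] open={R2}
Step 4: reserve R3 B 3 -> on_hand[A=21 B=36] avail[A=21 B=32] open={R2,R3}
Step 5: reserve R4 A 5 -> on_hand[A=21 B=36] avail[A=16 B=32] open={R2,R3,R4}
Step 6: cancel R3 -> on_hand[A=21 B=36] avail[A=16 B=35] open={R2,R4}
Step 7: reserve R5 B 6 -> on_hand[A=21 B=36] avail[A=16 B=29] open={R2,R4,R5}
Step 8: reserve R6 A 3 -> on_hand[A=21 B=36] avail[A=13 B=29] open={R2,R4,R5,R6}
Step 9: cancel R4 -> on_hand[A=21 B=36] avail[A=18 B=29] open={R2,R5,R6}
Step 10: commit R2 -> on_hand[A=21 B=35] avail[A=18 B=29] open={R5,R6}
Step 11: commit R5 -> on_hand[A=21 B=29] avail[A=18 B=29] open={R6}
Step 12: reserve R7 A 7 -> on_hand[A=21 B=29] avail[A=11 B=29] open={R6,R7}
Step 13: commit R6 -> on_hand[A=18 B=29] avail[A=11 B=29] open={R7}
Step 14: reserve R8 B 4 -> on_hand[A=18 B=29] avail[A=11 B=25] open={R7,R8}
Step 15: reserve R9 B 9 -> on_hand[A=18 B=29] avail[A=11 B=16] open={R7,R8,R9}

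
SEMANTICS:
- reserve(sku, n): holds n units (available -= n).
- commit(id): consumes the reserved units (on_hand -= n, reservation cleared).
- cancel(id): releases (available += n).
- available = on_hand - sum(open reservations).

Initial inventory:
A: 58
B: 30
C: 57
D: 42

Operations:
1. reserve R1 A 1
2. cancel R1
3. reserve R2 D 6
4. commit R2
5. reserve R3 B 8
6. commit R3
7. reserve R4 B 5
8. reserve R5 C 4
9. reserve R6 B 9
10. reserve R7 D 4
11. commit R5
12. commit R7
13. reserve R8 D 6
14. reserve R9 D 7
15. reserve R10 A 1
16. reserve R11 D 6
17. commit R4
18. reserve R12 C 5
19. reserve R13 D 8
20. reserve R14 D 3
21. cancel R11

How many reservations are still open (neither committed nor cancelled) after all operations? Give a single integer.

Step 1: reserve R1 A 1 -> on_hand[A=58 B=30 C=57 D=42] avail[A=57 B=30 C=57 D=42] open={R1}
Step 2: cancel R1 -> on_hand[A=58 B=30 C=57 D=42] avail[A=58 B=30 C=57 D=42] open={}
Step 3: reserve R2 D 6 -> on_hand[A=58 B=30 C=57 D=42] avail[A=58 B=30 C=57 D=36] open={R2}
Step 4: commit R2 -> on_hand[A=58 B=30 C=57 D=36] avail[A=58 B=30 C=57 D=36] open={}
Step 5: reserve R3 B 8 -> on_hand[A=58 B=30 C=57 D=36] avail[A=58 B=22 C=57 D=36] open={R3}
Step 6: commit R3 -> on_hand[A=58 B=22 C=57 D=36] avail[A=58 B=22 C=57 D=36] open={}
Step 7: reserve R4 B 5 -> on_hand[A=58 B=22 C=57 D=36] avail[A=58 B=17 C=57 D=36] open={R4}
Step 8: reserve R5 C 4 -> on_hand[A=58 B=22 C=57 D=36] avail[A=58 B=17 C=53 D=36] open={R4,R5}
Step 9: reserve R6 B 9 -> on_hand[A=58 B=22 C=57 D=36] avail[A=58 B=8 C=53 D=36] open={R4,R5,R6}
Step 10: reserve R7 D 4 -> on_hand[A=58 B=22 C=57 D=36] avail[A=58 B=8 C=53 D=32] open={R4,R5,R6,R7}
Step 11: commit R5 -> on_hand[A=58 B=22 C=53 D=36] avail[A=58 B=8 C=53 D=32] open={R4,R6,R7}
Step 12: commit R7 -> on_hand[A=58 B=22 C=53 D=32] avail[A=58 B=8 C=53 D=32] open={R4,R6}
Step 13: reserve R8 D 6 -> on_hand[A=58 B=22 C=53 D=32] avail[A=58 B=8 C=53 D=26] open={R4,R6,R8}
Step 14: reserve R9 D 7 -> on_hand[A=58 B=22 C=53 D=32] avail[A=58 B=8 C=53 D=19] open={R4,R6,R8,R9}
Step 15: reserve R10 A 1 -> on_hand[A=58 B=22 C=53 D=32] avail[A=57 B=8 C=53 D=19] open={R10,R4,R6,R8,R9}
Step 16: reserve R11 D 6 -> on_hand[A=58 B=22 C=53 D=32] avail[A=57 B=8 C=53 D=13] open={R10,R11,R4,R6,R8,R9}
Step 17: commit R4 -> on_hand[A=58 B=17 C=53 D=32] avail[A=57 B=8 C=53 D=13] open={R10,R11,R6,R8,R9}
Step 18: reserve R12 C 5 -> on_hand[A=58 B=17 C=53 D=32] avail[A=57 B=8 C=48 D=13] open={R10,R11,R12,R6,R8,R9}
Step 19: reserve R13 D 8 -> on_hand[A=58 B=17 C=53 D=32] avail[A=57 B=8 C=48 D=5] open={R10,R11,R12,R13,R6,R8,R9}
Step 20: reserve R14 D 3 -> on_hand[A=58 B=17 C=53 D=32] avail[A=57 B=8 C=48 D=2] open={R10,R11,R12,R13,R14,R6,R8,R9}
Step 21: cancel R11 -> on_hand[A=58 B=17 C=53 D=32] avail[A=57 B=8 C=48 D=8] open={R10,R12,R13,R14,R6,R8,R9}
Open reservations: ['R10', 'R12', 'R13', 'R14', 'R6', 'R8', 'R9'] -> 7

Answer: 7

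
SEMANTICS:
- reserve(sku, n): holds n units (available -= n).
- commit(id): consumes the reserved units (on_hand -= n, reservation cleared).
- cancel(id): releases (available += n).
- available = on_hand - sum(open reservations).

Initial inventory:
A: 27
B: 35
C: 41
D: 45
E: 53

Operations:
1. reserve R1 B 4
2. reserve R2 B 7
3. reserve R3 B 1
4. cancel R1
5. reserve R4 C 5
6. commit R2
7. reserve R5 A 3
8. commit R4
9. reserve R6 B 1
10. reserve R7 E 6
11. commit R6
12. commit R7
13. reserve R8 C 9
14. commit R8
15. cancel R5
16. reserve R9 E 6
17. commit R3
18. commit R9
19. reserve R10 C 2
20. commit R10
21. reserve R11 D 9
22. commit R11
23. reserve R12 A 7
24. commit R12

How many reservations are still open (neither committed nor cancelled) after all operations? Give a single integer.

Step 1: reserve R1 B 4 -> on_hand[A=27 B=35 C=41 D=45 E=53] avail[A=27 B=31 C=41 D=45 E=53] open={R1}
Step 2: reserve R2 B 7 -> on_hand[A=27 B=35 C=41 D=45 E=53] avail[A=27 B=24 C=41 D=45 E=53] open={R1,R2}
Step 3: reserve R3 B 1 -> on_hand[A=27 B=35 C=41 D=45 E=53] avail[A=27 B=23 C=41 D=45 E=53] open={R1,R2,R3}
Step 4: cancel R1 -> on_hand[A=27 B=35 C=41 D=45 E=53] avail[A=27 B=27 C=41 D=45 E=53] open={R2,R3}
Step 5: reserve R4 C 5 -> on_hand[A=27 B=35 C=41 D=45 E=53] avail[A=27 B=27 C=36 D=45 E=53] open={R2,R3,R4}
Step 6: commit R2 -> on_hand[A=27 B=28 C=41 D=45 E=53] avail[A=27 B=27 C=36 D=45 E=53] open={R3,R4}
Step 7: reserve R5 A 3 -> on_hand[A=27 B=28 C=41 D=45 E=53] avail[A=24 B=27 C=36 D=45 E=53] open={R3,R4,R5}
Step 8: commit R4 -> on_hand[A=27 B=28 C=36 D=45 E=53] avail[A=24 B=27 C=36 D=45 E=53] open={R3,R5}
Step 9: reserve R6 B 1 -> on_hand[A=27 B=28 C=36 D=45 E=53] avail[A=24 B=26 C=36 D=45 E=53] open={R3,R5,R6}
Step 10: reserve R7 E 6 -> on_hand[A=27 B=28 C=36 D=45 E=53] avail[A=24 B=26 C=36 D=45 E=47] open={R3,R5,R6,R7}
Step 11: commit R6 -> on_hand[A=27 B=27 C=36 D=45 E=53] avail[A=24 B=26 C=36 D=45 E=47] open={R3,R5,R7}
Step 12: commit R7 -> on_hand[A=27 B=27 C=36 D=45 E=47] avail[A=24 B=26 C=36 D=45 E=47] open={R3,R5}
Step 13: reserve R8 C 9 -> on_hand[A=27 B=27 C=36 D=45 E=47] avail[A=24 B=26 C=27 D=45 E=47] open={R3,R5,R8}
Step 14: commit R8 -> on_hand[A=27 B=27 C=27 D=45 E=47] avail[A=24 B=26 C=27 D=45 E=47] open={R3,R5}
Step 15: cancel R5 -> on_hand[A=27 B=27 C=27 D=45 E=47] avail[A=27 B=26 C=27 D=45 E=47] open={R3}
Step 16: reserve R9 E 6 -> on_hand[A=27 B=27 C=27 D=45 E=47] avail[A=27 B=26 C=27 D=45 E=41] open={R3,R9}
Step 17: commit R3 -> on_hand[A=27 B=26 C=27 D=45 E=47] avail[A=27 B=26 C=27 D=45 E=41] open={R9}
Step 18: commit R9 -> on_hand[A=27 B=26 C=27 D=45 E=41] avail[A=27 B=26 C=27 D=45 E=41] open={}
Step 19: reserve R10 C 2 -> on_hand[A=27 B=26 C=27 D=45 E=41] avail[A=27 B=26 C=25 D=45 E=41] open={R10}
Step 20: commit R10 -> on_hand[A=27 B=26 C=25 D=45 E=41] avail[A=27 B=26 C=25 D=45 E=41] open={}
Step 21: reserve R11 D 9 -> on_hand[A=27 B=26 C=25 D=45 E=41] avail[A=27 B=26 C=25 D=36 E=41] open={R11}
Step 22: commit R11 -> on_hand[A=27 B=26 C=25 D=36 E=41] avail[A=27 B=26 C=25 D=36 E=41] open={}
Step 23: reserve R12 A 7 -> on_hand[A=27 B=26 C=25 D=36 E=41] avail[A=20 B=26 C=25 D=36 E=41] open={R12}
Step 24: commit R12 -> on_hand[A=20 B=26 C=25 D=36 E=41] avail[A=20 B=26 C=25 D=36 E=41] open={}
Open reservations: [] -> 0

Answer: 0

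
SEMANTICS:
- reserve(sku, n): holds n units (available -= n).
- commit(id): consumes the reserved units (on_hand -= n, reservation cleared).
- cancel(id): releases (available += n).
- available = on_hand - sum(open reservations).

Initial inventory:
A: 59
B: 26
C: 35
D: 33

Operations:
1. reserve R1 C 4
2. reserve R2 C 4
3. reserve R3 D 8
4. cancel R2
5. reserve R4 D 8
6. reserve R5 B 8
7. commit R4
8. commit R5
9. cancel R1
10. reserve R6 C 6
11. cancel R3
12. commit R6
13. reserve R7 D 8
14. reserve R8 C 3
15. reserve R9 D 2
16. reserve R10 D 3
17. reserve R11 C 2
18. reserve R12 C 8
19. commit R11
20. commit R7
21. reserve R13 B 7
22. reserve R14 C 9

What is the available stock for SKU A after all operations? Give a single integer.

Answer: 59

Derivation:
Step 1: reserve R1 C 4 -> on_hand[A=59 B=26 C=35 D=33] avail[A=59 B=26 C=31 D=33] open={R1}
Step 2: reserve R2 C 4 -> on_hand[A=59 B=26 C=35 D=33] avail[A=59 B=26 C=27 D=33] open={R1,R2}
Step 3: reserve R3 D 8 -> on_hand[A=59 B=26 C=35 D=33] avail[A=59 B=26 C=27 D=25] open={R1,R2,R3}
Step 4: cancel R2 -> on_hand[A=59 B=26 C=35 D=33] avail[A=59 B=26 C=31 D=25] open={R1,R3}
Step 5: reserve R4 D 8 -> on_hand[A=59 B=26 C=35 D=33] avail[A=59 B=26 C=31 D=17] open={R1,R3,R4}
Step 6: reserve R5 B 8 -> on_hand[A=59 B=26 C=35 D=33] avail[A=59 B=18 C=31 D=17] open={R1,R3,R4,R5}
Step 7: commit R4 -> on_hand[A=59 B=26 C=35 D=25] avail[A=59 B=18 C=31 D=17] open={R1,R3,R5}
Step 8: commit R5 -> on_hand[A=59 B=18 C=35 D=25] avail[A=59 B=18 C=31 D=17] open={R1,R3}
Step 9: cancel R1 -> on_hand[A=59 B=18 C=35 D=25] avail[A=59 B=18 C=35 D=17] open={R3}
Step 10: reserve R6 C 6 -> on_hand[A=59 B=18 C=35 D=25] avail[A=59 B=18 C=29 D=17] open={R3,R6}
Step 11: cancel R3 -> on_hand[A=59 B=18 C=35 D=25] avail[A=59 B=18 C=29 D=25] open={R6}
Step 12: commit R6 -> on_hand[A=59 B=18 C=29 D=25] avail[A=59 B=18 C=29 D=25] open={}
Step 13: reserve R7 D 8 -> on_hand[A=59 B=18 C=29 D=25] avail[A=59 B=18 C=29 D=17] open={R7}
Step 14: reserve R8 C 3 -> on_hand[A=59 B=18 C=29 D=25] avail[A=59 B=18 C=26 D=17] open={R7,R8}
Step 15: reserve R9 D 2 -> on_hand[A=59 B=18 C=29 D=25] avail[A=59 B=18 C=26 D=15] open={R7,R8,R9}
Step 16: reserve R10 D 3 -> on_hand[A=59 B=18 C=29 D=25] avail[A=59 B=18 C=26 D=12] open={R10,R7,R8,R9}
Step 17: reserve R11 C 2 -> on_hand[A=59 B=18 C=29 D=25] avail[A=59 B=18 C=24 D=12] open={R10,R11,R7,R8,R9}
Step 18: reserve R12 C 8 -> on_hand[A=59 B=18 C=29 D=25] avail[A=59 B=18 C=16 D=12] open={R10,R11,R12,R7,R8,R9}
Step 19: commit R11 -> on_hand[A=59 B=18 C=27 D=25] avail[A=59 B=18 C=16 D=12] open={R10,R12,R7,R8,R9}
Step 20: commit R7 -> on_hand[A=59 B=18 C=27 D=17] avail[A=59 B=18 C=16 D=12] open={R10,R12,R8,R9}
Step 21: reserve R13 B 7 -> on_hand[A=59 B=18 C=27 D=17] avail[A=59 B=11 C=16 D=12] open={R10,R12,R13,R8,R9}
Step 22: reserve R14 C 9 -> on_hand[A=59 B=18 C=27 D=17] avail[A=59 B=11 C=7 D=12] open={R10,R12,R13,R14,R8,R9}
Final available[A] = 59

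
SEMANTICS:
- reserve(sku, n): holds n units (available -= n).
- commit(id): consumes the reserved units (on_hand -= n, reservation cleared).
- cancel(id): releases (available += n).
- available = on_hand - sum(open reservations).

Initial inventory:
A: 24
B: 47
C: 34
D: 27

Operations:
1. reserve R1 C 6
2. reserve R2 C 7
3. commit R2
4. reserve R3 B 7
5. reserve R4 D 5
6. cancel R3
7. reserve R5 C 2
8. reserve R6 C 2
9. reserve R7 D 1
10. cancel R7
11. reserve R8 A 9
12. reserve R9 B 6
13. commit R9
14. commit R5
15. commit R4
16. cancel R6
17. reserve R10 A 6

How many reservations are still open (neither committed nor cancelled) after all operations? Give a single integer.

Answer: 3

Derivation:
Step 1: reserve R1 C 6 -> on_hand[A=24 B=47 C=34 D=27] avail[A=24 B=47 C=28 D=27] open={R1}
Step 2: reserve R2 C 7 -> on_hand[A=24 B=47 C=34 D=27] avail[A=24 B=47 C=21 D=27] open={R1,R2}
Step 3: commit R2 -> on_hand[A=24 B=47 C=27 D=27] avail[A=24 B=47 C=21 D=27] open={R1}
Step 4: reserve R3 B 7 -> on_hand[A=24 B=47 C=27 D=27] avail[A=24 B=40 C=21 D=27] open={R1,R3}
Step 5: reserve R4 D 5 -> on_hand[A=24 B=47 C=27 D=27] avail[A=24 B=40 C=21 D=22] open={R1,R3,R4}
Step 6: cancel R3 -> on_hand[A=24 B=47 C=27 D=27] avail[A=24 B=47 C=21 D=22] open={R1,R4}
Step 7: reserve R5 C 2 -> on_hand[A=24 B=47 C=27 D=27] avail[A=24 B=47 C=19 D=22] open={R1,R4,R5}
Step 8: reserve R6 C 2 -> on_hand[A=24 B=47 C=27 D=27] avail[A=24 B=47 C=17 D=22] open={R1,R4,R5,R6}
Step 9: reserve R7 D 1 -> on_hand[A=24 B=47 C=27 D=27] avail[A=24 B=47 C=17 D=21] open={R1,R4,R5,R6,R7}
Step 10: cancel R7 -> on_hand[A=24 B=47 C=27 D=27] avail[A=24 B=47 C=17 D=22] open={R1,R4,R5,R6}
Step 11: reserve R8 A 9 -> on_hand[A=24 B=47 C=27 D=27] avail[A=15 B=47 C=17 D=22] open={R1,R4,R5,R6,R8}
Step 12: reserve R9 B 6 -> on_hand[A=24 B=47 C=27 D=27] avail[A=15 B=41 C=17 D=22] open={R1,R4,R5,R6,R8,R9}
Step 13: commit R9 -> on_hand[A=24 B=41 C=27 D=27] avail[A=15 B=41 C=17 D=22] open={R1,R4,R5,R6,R8}
Step 14: commit R5 -> on_hand[A=24 B=41 C=25 D=27] avail[A=15 B=41 C=17 D=22] open={R1,R4,R6,R8}
Step 15: commit R4 -> on_hand[A=24 B=41 C=25 D=22] avail[A=15 B=41 C=17 D=22] open={R1,R6,R8}
Step 16: cancel R6 -> on_hand[A=24 B=41 C=25 D=22] avail[A=15 B=41 C=19 D=22] open={R1,R8}
Step 17: reserve R10 A 6 -> on_hand[A=24 B=41 C=25 D=22] avail[A=9 B=41 C=19 D=22] open={R1,R10,R8}
Open reservations: ['R1', 'R10', 'R8'] -> 3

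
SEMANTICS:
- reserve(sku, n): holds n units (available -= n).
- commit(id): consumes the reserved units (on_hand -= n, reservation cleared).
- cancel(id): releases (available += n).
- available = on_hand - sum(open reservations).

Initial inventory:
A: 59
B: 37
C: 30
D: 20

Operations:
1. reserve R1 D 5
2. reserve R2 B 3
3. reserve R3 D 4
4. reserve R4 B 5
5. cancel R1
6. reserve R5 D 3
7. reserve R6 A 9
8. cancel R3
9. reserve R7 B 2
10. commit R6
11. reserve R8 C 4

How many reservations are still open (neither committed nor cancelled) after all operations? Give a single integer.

Step 1: reserve R1 D 5 -> on_hand[A=59 B=37 C=30 D=20] avail[A=59 B=37 C=30 D=15] open={R1}
Step 2: reserve R2 B 3 -> on_hand[A=59 B=37 C=30 D=20] avail[A=59 B=34 C=30 D=15] open={R1,R2}
Step 3: reserve R3 D 4 -> on_hand[A=59 B=37 C=30 D=20] avail[A=59 B=34 C=30 D=11] open={R1,R2,R3}
Step 4: reserve R4 B 5 -> on_hand[A=59 B=37 C=30 D=20] avail[A=59 B=29 C=30 D=11] open={R1,R2,R3,R4}
Step 5: cancel R1 -> on_hand[A=59 B=37 C=30 D=20] avail[A=59 B=29 C=30 D=16] open={R2,R3,R4}
Step 6: reserve R5 D 3 -> on_hand[A=59 B=37 C=30 D=20] avail[A=59 B=29 C=30 D=13] open={R2,R3,R4,R5}
Step 7: reserve R6 A 9 -> on_hand[A=59 B=37 C=30 D=20] avail[A=50 B=29 C=30 D=13] open={R2,R3,R4,R5,R6}
Step 8: cancel R3 -> on_hand[A=59 B=37 C=30 D=20] avail[A=50 B=29 C=30 D=17] open={R2,R4,R5,R6}
Step 9: reserve R7 B 2 -> on_hand[A=59 B=37 C=30 D=20] avail[A=50 B=27 C=30 D=17] open={R2,R4,R5,R6,R7}
Step 10: commit R6 -> on_hand[A=50 B=37 C=30 D=20] avail[A=50 B=27 C=30 D=17] open={R2,R4,R5,R7}
Step 11: reserve R8 C 4 -> on_hand[A=50 B=37 C=30 D=20] avail[A=50 B=27 C=26 D=17] open={R2,R4,R5,R7,R8}
Open reservations: ['R2', 'R4', 'R5', 'R7', 'R8'] -> 5

Answer: 5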